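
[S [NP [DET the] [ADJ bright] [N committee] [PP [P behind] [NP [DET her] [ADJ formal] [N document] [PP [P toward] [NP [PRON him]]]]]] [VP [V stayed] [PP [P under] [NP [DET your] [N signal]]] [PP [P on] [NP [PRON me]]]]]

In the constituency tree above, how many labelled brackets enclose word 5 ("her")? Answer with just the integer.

5

Counting open brackets not yet closed at "her": [S [NP [PP [NP [DET = 5.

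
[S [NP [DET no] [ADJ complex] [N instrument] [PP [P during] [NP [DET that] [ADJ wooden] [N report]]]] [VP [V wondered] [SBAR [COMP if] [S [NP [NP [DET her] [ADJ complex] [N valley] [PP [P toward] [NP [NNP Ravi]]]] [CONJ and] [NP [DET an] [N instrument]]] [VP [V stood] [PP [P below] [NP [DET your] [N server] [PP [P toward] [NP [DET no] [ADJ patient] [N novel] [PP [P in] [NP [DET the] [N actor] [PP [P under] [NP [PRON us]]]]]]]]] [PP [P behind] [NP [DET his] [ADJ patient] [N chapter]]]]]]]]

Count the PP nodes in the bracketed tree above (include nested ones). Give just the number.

7

The PP constituents are: [PP during that wooden report]; [PP toward Ravi]; [PP below your server toward no patient novel in the actor under us]; [PP toward no patient novel in the actor under us]; [PP in the actor under us]; [PP under us] …. Total: 7.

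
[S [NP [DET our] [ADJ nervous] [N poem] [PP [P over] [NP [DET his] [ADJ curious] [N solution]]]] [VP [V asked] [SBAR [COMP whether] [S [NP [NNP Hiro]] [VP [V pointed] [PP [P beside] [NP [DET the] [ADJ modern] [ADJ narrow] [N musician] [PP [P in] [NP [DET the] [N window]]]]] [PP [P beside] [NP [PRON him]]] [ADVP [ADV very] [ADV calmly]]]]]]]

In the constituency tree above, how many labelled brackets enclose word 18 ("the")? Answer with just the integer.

10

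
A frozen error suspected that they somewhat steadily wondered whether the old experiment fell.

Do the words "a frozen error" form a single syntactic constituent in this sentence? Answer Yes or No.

Yes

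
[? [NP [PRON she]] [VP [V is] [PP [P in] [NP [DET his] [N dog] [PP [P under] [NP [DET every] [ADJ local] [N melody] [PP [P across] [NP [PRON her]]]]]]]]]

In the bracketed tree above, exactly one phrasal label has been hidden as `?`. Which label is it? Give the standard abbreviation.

S

The `?` node immediately contains: NP, VP. That is the internal structure of a clause, so the label is S.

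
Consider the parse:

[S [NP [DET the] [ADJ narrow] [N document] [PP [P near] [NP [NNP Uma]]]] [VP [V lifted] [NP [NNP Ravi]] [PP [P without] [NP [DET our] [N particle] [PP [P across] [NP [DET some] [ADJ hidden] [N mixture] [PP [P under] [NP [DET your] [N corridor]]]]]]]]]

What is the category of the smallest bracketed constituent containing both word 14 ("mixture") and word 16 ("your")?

NP

The smallest bracket enclosing both words is [NP some hidden mixture under your corridor], so the label is NP.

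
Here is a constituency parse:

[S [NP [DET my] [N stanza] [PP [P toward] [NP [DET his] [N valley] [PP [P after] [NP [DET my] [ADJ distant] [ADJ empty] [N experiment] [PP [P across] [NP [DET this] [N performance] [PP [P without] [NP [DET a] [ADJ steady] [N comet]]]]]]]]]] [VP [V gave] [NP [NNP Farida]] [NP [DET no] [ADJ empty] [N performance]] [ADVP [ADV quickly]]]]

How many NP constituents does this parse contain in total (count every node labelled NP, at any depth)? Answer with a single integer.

7

Scanning left to right, an opening `[NP` appears at word positions 1, 4, 7, 12, 15, 19, 20 — 7 in total.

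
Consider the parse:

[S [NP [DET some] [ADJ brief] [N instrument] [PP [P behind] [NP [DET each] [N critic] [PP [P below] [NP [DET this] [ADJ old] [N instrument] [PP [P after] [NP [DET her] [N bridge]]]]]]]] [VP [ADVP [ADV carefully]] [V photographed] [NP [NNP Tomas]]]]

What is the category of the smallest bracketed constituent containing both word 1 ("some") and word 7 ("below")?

Both words fall inside [NP some brief instrument behind each critic below this old instrument after her bridge] (words 1–13), and no smaller constituent contains them both. Label: NP.

NP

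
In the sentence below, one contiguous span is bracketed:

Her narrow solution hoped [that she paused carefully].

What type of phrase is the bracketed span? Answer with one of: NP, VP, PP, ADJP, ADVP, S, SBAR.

SBAR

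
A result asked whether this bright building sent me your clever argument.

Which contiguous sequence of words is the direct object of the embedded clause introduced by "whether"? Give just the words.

Within the embedded clause introduced by "whether", the direct object of "sent" is "your clever argument".

your clever argument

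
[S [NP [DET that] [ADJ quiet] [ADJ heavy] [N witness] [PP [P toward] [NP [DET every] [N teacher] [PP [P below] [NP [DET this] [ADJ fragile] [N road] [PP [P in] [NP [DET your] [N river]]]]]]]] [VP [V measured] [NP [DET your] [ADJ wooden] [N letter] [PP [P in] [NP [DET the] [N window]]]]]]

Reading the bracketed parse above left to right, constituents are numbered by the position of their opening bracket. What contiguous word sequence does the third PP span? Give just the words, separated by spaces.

The PP opening brackets appear, in order, over: "toward every teacher below this fragile road in your river"; "below this fragile road in your river"; "in your river"; "in the window". The third one spans "in your river".

in your river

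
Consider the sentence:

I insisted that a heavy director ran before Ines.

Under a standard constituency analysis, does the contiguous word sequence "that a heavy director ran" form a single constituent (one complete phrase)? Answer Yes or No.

No

The smallest constituent containing the whole sequence is the subordinate clause [SBAR that a heavy director ran before Ines], but the sequence is only part of it — it straddles the boundary between complementizer "that" and clause "a heavy director ran before Ines".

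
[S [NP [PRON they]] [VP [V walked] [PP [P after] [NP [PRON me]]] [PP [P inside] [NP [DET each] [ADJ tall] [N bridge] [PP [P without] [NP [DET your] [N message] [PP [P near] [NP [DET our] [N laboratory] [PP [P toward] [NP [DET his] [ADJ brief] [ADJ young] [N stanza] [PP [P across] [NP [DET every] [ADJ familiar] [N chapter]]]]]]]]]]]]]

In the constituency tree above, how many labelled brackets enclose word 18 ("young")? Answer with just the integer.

Path from the root down to the word: S → VP → PP → NP → PP → NP → PP → NP → PP → NP → ADJ. That is 11 enclosing brackets.

11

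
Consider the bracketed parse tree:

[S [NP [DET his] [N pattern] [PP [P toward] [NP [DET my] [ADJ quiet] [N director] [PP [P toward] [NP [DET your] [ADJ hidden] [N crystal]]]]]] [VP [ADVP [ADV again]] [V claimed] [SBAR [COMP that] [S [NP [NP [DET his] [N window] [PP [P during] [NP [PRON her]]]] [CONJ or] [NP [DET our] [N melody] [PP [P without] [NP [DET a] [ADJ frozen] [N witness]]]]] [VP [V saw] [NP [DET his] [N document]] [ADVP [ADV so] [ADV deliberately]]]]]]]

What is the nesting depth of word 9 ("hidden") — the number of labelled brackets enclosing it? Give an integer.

7

The word sits inside ADJ, which is inside NP, inside PP, inside NP, inside PP, inside NP, inside S — 7 brackets in all.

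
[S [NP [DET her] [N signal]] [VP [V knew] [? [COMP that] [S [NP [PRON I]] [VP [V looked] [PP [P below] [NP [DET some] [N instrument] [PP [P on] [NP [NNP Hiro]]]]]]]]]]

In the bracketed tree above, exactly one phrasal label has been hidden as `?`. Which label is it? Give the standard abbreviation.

SBAR

The `?` node immediately contains: COMP 'that', S. That is the internal structure of a subordinate clause, so the label is SBAR.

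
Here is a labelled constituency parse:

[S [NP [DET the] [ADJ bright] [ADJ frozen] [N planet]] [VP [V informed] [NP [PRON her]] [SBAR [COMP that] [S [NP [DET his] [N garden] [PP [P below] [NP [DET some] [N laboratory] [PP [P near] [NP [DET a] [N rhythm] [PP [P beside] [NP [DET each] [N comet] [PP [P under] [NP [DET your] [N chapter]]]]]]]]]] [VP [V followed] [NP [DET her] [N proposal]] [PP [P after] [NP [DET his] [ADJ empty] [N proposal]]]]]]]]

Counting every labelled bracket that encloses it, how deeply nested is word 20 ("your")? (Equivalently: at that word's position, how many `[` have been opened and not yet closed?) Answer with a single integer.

14

Counting open brackets not yet closed at "your": [S [VP [SBAR [S [NP [PP [NP [PP [NP [PP [NP [PP [NP [DET = 14.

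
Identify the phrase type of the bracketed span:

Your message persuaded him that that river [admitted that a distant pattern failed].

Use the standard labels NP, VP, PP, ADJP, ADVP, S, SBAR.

VP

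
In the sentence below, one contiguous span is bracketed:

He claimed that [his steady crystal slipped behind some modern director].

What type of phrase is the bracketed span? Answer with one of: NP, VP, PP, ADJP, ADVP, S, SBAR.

S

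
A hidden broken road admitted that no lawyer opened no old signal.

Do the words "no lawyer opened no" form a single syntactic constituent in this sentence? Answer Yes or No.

No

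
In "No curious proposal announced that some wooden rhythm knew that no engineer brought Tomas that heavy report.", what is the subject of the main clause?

no curious proposal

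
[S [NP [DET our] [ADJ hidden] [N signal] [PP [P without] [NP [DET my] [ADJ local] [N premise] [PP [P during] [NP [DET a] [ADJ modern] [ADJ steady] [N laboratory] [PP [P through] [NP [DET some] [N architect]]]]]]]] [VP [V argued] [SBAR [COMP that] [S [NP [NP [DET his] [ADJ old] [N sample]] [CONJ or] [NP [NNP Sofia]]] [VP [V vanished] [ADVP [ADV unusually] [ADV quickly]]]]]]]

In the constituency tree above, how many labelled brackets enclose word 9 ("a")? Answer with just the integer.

7

The word sits inside DET, which is inside NP, inside PP, inside NP, inside PP, inside NP, inside S — 7 brackets in all.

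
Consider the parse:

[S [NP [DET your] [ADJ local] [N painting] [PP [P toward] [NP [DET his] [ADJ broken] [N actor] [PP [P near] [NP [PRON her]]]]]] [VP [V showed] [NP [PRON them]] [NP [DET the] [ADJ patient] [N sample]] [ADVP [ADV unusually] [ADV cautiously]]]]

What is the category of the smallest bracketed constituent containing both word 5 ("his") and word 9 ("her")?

NP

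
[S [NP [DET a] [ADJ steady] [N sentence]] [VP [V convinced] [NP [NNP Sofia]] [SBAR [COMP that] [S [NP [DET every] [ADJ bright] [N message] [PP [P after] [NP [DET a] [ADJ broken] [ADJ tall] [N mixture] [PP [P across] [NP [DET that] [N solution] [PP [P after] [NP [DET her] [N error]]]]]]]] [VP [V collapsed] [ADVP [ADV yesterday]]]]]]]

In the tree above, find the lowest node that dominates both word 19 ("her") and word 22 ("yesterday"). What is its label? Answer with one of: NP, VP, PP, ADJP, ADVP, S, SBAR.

S

Both words fall inside [S every bright message after a broken tall mixture across that solution after her error collapsed yesterday] (words 7–22), and no smaller constituent contains them both. Label: S.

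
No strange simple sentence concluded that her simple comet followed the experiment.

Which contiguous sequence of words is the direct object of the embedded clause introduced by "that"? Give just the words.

the experiment

The verb of the embedded clause introduced by "that" is "followed"; its direct object is the NP "the experiment".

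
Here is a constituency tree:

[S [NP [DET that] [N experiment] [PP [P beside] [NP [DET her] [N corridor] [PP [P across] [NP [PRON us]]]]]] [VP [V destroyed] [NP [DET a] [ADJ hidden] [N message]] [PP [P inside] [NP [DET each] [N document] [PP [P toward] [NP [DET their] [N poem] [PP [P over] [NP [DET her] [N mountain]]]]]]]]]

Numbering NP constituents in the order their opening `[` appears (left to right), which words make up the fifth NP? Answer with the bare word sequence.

each document toward their poem over her mountain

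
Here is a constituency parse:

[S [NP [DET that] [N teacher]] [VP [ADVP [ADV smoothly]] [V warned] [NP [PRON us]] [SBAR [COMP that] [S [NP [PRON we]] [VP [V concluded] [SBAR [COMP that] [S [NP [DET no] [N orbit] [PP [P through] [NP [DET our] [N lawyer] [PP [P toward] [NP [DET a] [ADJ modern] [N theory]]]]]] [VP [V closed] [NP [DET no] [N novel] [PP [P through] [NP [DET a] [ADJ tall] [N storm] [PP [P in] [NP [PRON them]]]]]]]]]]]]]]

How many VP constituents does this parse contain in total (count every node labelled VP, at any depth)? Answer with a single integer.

Listing each VP by its span: [VP smoothly warned us that we concluded that no orbit through our lawyer toward a modern theory closed no novel through a tall storm in them]; [VP concluded that no orbit through our lawyer toward a modern theory closed no novel through a tall storm in them]; [VP closed no novel through a tall storm in them] — that makes 3.

3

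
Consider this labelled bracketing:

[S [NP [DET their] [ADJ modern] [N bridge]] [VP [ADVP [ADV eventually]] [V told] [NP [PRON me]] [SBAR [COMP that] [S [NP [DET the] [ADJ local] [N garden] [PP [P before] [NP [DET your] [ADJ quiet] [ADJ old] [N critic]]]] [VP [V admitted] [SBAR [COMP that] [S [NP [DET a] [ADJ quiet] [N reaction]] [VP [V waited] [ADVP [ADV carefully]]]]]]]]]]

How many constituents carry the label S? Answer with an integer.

3

Scanning left to right, an opening `[S` appears at word positions 1, 8, 18 — 3 in total.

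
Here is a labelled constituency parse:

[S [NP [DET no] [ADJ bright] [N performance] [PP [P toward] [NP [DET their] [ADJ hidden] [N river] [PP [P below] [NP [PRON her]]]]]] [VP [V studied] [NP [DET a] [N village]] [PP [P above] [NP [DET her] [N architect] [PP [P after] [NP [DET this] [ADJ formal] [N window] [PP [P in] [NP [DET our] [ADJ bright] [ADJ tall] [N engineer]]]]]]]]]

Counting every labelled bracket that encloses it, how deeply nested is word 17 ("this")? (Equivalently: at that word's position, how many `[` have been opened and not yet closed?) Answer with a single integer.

7

The word sits inside DET, which is inside NP, inside PP, inside NP, inside PP, inside VP, inside S — 7 brackets in all.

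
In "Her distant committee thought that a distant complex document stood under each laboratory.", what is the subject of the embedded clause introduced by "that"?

a distant complex document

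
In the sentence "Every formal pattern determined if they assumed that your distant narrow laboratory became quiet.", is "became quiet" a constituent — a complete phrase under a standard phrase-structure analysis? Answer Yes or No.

Yes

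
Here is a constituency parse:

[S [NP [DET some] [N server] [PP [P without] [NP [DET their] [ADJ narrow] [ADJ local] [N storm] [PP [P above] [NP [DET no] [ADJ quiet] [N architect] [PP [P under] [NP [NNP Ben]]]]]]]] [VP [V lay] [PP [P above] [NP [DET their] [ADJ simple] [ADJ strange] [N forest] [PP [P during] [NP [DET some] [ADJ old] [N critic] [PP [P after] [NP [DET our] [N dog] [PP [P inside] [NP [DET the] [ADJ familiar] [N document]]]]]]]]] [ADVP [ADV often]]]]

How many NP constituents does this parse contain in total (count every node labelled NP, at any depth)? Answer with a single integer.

Listing each NP by its span: [NP some server without their narrow local storm above no quiet architect under Ben]; [NP their narrow local storm above no quiet architect under Ben]; [NP no quiet architect under Ben]; [NP Ben]; [NP their simple strange forest during some old critic after our dog inside the familiar document]; [NP some old critic after our dog inside the familiar document] … — that makes 8.

8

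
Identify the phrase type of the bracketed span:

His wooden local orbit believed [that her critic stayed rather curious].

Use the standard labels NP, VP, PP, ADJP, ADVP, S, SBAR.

The span is built around the complementizer "that" — a subordinate clause (SBAR).

SBAR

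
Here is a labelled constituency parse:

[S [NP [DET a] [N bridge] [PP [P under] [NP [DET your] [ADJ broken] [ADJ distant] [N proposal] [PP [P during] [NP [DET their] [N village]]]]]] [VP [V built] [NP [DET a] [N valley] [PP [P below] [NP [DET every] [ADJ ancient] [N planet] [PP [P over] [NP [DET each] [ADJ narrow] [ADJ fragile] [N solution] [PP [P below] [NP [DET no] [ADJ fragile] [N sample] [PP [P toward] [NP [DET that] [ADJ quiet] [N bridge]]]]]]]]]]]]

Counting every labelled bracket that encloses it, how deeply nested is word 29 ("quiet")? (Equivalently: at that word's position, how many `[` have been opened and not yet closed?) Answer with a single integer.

Counting open brackets not yet closed at "quiet": [S [VP [NP [PP [NP [PP [NP [PP [NP [PP [NP [ADJ = 12.

12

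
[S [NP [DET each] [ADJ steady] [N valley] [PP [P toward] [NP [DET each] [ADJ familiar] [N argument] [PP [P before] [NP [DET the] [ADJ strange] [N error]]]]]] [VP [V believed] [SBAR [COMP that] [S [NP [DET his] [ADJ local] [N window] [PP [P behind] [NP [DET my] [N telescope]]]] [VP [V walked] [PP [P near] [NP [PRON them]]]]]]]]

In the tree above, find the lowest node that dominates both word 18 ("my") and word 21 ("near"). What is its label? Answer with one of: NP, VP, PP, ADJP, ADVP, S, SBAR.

Both words fall inside [S his local window behind my telescope walked near them] (words 14–22), and no smaller constituent contains them both. Label: S.

S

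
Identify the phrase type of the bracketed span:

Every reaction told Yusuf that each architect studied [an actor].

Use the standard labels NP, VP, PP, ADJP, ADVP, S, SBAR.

NP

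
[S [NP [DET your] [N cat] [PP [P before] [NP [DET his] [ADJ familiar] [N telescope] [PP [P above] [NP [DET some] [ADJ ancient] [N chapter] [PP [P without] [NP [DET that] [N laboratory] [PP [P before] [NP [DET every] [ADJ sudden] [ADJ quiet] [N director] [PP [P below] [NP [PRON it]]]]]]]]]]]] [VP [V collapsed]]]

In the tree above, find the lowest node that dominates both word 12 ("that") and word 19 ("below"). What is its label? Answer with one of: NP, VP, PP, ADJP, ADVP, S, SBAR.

NP

Both words fall inside [NP that laboratory before every sudden quiet director below it] (words 12–20), and no smaller constituent contains them both. Label: NP.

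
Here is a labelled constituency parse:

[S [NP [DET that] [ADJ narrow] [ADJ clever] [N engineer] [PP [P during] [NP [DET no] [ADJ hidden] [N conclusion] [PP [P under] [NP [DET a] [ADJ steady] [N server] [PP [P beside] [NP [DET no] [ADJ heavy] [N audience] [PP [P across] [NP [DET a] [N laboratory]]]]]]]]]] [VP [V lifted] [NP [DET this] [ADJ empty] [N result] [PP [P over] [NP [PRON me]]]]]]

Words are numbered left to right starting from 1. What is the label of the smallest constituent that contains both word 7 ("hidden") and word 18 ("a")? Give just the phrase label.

NP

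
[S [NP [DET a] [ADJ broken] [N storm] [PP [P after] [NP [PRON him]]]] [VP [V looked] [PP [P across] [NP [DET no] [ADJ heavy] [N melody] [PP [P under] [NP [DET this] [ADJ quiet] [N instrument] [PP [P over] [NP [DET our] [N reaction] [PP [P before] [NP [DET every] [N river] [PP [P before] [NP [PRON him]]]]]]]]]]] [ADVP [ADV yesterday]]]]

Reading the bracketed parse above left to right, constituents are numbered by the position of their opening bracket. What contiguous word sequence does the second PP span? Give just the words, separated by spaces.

In left-to-right order the PP constituents are "after him"; "across no heavy melody under this quiet instrument over our reaction before every river before him"; "under this quiet instrument over our reaction before every river before him"; "over our reaction before every river before him"; "before every river before him"; "before him". Number 2 is "across no heavy melody under this quiet instrument over our reaction before every river before him".

across no heavy melody under this quiet instrument over our reaction before every river before him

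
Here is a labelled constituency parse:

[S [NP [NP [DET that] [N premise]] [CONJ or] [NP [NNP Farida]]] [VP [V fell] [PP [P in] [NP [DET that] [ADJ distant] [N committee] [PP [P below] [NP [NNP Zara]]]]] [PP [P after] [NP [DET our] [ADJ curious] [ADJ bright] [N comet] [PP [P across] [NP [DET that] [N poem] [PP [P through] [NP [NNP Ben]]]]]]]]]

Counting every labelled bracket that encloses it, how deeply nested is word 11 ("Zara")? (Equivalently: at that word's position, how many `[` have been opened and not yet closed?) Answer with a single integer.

7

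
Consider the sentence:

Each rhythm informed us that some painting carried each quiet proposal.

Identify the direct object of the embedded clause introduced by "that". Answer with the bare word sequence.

Within the embedded clause introduced by "that", the direct object of "carried" is "each quiet proposal".

each quiet proposal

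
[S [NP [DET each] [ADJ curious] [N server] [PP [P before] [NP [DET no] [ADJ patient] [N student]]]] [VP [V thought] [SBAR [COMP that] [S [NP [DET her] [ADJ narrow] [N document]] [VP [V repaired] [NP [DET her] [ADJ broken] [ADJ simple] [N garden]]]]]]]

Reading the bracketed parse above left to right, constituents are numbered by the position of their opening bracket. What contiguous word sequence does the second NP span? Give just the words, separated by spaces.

no patient student

In left-to-right order the NP constituents are "each curious server before no patient student"; "no patient student"; "her narrow document"; "her broken simple garden". Number 2 is "no patient student".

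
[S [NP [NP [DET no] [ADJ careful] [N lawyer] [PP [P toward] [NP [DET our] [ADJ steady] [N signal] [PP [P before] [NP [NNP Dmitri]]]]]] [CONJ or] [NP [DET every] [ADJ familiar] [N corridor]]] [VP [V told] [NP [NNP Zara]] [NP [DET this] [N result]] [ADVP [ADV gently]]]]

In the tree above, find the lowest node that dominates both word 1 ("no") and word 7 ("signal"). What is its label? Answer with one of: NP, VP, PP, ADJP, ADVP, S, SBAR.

NP

Both words fall inside [NP no careful lawyer toward our steady signal before Dmitri] (words 1–9), and no smaller constituent contains them both. Label: NP.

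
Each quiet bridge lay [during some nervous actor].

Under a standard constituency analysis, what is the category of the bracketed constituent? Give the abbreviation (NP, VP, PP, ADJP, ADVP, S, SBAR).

PP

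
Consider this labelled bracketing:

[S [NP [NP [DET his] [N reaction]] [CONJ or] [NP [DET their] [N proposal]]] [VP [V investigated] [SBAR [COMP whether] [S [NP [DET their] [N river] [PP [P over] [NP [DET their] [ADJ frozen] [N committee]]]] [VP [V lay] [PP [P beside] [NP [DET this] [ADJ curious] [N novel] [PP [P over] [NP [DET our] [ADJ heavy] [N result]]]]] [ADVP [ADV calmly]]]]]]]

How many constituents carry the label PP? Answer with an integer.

3

Scanning left to right, an opening `[PP` appears at word positions 10, 15, 19 — 3 in total.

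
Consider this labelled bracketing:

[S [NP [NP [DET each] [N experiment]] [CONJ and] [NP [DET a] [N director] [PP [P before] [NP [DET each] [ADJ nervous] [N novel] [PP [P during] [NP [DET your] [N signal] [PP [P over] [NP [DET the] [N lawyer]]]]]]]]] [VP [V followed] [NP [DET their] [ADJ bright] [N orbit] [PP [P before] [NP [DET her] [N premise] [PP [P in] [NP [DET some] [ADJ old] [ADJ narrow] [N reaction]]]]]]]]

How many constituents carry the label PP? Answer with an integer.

Scanning left to right, an opening `[PP` appears at word positions 6, 10, 13, 20, 23 — 5 in total.

5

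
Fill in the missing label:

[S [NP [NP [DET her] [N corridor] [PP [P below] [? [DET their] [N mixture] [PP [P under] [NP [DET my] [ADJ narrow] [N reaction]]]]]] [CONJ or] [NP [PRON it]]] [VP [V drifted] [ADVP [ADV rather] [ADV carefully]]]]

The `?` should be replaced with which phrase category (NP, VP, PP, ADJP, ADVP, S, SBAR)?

NP

Looking at what the `?` directly dominates — DET 'their', N 'mixture', PP — this is a noun phrase (NP).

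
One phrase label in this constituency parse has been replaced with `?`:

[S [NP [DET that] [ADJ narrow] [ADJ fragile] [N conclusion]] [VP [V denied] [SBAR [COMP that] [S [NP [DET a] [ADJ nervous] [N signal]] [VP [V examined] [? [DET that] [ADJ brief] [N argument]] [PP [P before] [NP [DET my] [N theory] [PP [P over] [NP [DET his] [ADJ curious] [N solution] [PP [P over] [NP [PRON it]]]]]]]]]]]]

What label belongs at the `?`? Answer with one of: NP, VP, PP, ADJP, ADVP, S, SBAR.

Looking at what the `?` directly dominates — DET 'that', ADJ 'brief', N 'argument' — this is a noun phrase (NP).

NP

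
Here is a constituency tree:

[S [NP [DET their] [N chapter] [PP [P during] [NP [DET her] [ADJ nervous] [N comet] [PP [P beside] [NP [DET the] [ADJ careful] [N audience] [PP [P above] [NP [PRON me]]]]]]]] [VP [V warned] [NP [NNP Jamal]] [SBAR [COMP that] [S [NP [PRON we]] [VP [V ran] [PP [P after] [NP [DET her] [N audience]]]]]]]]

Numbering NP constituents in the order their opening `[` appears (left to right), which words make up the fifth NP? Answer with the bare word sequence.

Jamal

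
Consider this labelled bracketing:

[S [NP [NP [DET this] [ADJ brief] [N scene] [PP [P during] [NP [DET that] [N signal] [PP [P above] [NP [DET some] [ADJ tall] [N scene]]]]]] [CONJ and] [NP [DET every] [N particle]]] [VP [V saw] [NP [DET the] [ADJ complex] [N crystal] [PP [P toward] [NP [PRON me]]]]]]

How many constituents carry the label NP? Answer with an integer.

7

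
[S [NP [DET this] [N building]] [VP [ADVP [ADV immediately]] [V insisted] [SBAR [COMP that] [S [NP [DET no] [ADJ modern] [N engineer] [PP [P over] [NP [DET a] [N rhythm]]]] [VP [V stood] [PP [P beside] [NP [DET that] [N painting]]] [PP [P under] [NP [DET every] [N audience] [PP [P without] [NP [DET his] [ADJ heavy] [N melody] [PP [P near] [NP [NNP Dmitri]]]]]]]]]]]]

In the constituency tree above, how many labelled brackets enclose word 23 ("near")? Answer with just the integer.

The word sits inside P, which is inside PP, inside NP, inside PP, inside NP, inside PP, inside VP, inside S, inside SBAR, inside VP, inside S — 11 brackets in all.

11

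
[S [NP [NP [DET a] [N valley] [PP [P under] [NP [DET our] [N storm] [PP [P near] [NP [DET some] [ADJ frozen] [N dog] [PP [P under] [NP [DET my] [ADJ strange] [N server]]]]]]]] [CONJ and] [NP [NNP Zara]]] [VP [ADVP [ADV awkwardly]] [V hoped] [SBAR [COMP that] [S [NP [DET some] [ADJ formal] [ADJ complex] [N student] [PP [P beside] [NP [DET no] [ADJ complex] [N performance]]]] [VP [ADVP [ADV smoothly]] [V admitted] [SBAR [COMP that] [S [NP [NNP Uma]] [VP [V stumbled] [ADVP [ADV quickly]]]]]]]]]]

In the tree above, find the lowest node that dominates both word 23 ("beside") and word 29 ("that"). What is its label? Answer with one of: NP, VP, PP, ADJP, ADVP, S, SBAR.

The smallest bracket enclosing both words is [S some formal complex student beside no complex performance smoothly admitted that Uma stumbled quickly], so the label is S.

S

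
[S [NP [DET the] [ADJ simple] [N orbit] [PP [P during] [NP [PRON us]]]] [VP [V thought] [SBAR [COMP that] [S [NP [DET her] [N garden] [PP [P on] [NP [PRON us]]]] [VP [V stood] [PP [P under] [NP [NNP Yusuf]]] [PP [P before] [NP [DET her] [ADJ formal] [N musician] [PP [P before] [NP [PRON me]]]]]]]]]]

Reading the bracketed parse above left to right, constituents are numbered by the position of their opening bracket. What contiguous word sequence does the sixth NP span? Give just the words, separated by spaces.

In left-to-right order the NP constituents are "the simple orbit during us"; "us"; "her garden on us"; "us"; "Yusuf"; "her formal musician before me"; "me". Number 6 is "her formal musician before me".

her formal musician before me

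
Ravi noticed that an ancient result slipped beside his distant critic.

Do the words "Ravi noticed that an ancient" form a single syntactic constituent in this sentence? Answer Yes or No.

The sequence begins inside the noun phrase "Ravi" and ends inside the verb phrase "noticed that an ancient result slipped beside his distant critic"; it crosses a phrase boundary, so no single node in the tree spans exactly those words.

No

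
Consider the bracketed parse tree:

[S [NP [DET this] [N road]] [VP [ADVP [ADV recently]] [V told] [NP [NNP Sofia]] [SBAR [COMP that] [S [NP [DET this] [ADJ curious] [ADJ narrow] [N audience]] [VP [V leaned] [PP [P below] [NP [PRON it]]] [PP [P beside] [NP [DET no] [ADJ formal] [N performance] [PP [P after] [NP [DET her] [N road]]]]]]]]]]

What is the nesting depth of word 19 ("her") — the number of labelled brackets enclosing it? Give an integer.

10

Path from the root down to the word: S → VP → SBAR → S → VP → PP → NP → PP → NP → DET. That is 10 enclosing brackets.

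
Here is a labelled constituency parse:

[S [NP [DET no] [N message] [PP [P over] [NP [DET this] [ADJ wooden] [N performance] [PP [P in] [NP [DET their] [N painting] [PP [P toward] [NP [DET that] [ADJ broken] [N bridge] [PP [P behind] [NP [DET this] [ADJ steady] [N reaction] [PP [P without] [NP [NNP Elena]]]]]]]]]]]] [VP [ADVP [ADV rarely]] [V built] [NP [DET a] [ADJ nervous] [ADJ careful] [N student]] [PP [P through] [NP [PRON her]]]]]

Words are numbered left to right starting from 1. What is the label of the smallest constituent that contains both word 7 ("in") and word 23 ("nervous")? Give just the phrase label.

Both words fall inside [S no message over this wooden performance in their painting toward that broken bridge behind this steady reaction without Elena rarely built a nervous careful student through her] (words 1–27), and no smaller constituent contains them both. Label: S.

S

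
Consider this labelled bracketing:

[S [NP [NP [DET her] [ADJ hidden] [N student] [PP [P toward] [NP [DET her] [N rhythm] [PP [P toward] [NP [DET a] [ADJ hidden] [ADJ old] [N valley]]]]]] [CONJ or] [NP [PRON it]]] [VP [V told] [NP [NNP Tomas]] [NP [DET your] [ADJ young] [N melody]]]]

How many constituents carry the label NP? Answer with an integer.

7

Listing each NP by its span: [NP her hidden student toward her rhythm toward a hidden old valley or it]; [NP her hidden student toward her rhythm toward a hidden old valley]; [NP her rhythm toward a hidden old valley]; [NP a hidden old valley]; [NP it]; [NP Tomas] … — that makes 7.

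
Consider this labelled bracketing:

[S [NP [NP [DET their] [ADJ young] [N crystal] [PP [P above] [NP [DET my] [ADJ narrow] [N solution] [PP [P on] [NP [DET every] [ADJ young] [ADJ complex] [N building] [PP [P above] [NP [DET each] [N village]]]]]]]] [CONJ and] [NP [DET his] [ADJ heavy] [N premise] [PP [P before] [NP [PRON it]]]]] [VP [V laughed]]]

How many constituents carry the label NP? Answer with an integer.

7

Listing each NP by its span: [NP their young crystal above my narrow solution on every young complex building above each village and his heavy premise before it]; [NP their young crystal above my narrow solution on every young complex building above each village]; [NP my narrow solution on every young complex building above each village]; [NP every young complex building above each village]; [NP each village]; [NP his heavy premise before it] … — that makes 7.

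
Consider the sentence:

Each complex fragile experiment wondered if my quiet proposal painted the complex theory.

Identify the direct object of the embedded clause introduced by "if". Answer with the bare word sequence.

the complex theory

Within the embedded clause introduced by "if", the direct object of "painted" is "the complex theory".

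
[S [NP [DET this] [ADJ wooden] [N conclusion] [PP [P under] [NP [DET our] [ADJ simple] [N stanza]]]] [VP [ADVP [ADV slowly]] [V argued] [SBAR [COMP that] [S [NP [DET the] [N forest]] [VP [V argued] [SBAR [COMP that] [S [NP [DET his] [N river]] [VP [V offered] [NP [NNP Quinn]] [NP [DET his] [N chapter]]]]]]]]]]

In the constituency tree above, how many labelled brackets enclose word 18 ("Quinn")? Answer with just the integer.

10

Counting open brackets not yet closed at "Quinn": [S [VP [SBAR [S [VP [SBAR [S [VP [NP [NNP = 10.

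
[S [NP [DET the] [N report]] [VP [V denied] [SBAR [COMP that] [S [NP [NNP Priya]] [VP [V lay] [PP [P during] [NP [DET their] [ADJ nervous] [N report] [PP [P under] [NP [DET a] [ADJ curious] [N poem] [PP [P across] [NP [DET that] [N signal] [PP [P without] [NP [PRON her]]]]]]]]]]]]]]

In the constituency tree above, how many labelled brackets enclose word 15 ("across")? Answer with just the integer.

11

The word sits inside P, which is inside PP, inside NP, inside PP, inside NP, inside PP, inside VP, inside S, inside SBAR, inside VP, inside S — 11 brackets in all.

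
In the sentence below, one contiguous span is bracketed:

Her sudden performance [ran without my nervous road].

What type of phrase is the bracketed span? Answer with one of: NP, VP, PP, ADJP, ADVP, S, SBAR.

VP

"ran" is the head of the bracketed span, so the span is a verb phrase: VP.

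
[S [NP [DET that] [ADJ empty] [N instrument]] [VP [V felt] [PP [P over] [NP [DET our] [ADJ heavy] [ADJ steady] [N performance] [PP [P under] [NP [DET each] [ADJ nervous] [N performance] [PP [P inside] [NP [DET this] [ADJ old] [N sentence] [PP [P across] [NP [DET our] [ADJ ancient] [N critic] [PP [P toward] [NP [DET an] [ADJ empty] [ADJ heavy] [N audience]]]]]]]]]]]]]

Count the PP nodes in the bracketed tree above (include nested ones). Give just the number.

5

Scanning left to right, an opening `[PP` appears at word positions 5, 10, 14, 18, 22 — 5 in total.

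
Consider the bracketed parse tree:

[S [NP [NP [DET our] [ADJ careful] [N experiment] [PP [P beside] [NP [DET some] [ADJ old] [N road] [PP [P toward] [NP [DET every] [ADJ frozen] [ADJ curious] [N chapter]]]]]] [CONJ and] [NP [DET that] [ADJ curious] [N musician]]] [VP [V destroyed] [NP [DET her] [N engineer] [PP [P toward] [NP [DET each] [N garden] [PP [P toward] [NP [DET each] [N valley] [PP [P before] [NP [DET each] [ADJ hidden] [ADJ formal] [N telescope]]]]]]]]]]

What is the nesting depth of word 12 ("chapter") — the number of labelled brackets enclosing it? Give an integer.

8

Counting open brackets not yet closed at "chapter": [S [NP [NP [PP [NP [PP [NP [N = 8.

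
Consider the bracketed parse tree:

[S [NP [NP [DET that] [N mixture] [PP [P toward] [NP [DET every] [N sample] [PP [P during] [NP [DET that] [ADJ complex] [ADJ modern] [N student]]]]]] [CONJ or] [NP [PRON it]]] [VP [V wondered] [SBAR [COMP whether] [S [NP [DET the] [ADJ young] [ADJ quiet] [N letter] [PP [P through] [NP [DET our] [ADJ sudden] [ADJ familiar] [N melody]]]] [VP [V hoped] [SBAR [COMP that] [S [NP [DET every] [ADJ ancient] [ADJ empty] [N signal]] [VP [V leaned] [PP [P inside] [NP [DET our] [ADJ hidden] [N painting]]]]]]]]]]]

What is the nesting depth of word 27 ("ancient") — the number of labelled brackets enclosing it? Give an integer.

The word sits inside ADJ, which is inside NP, inside S, inside SBAR, inside VP, inside S, inside SBAR, inside VP, inside S — 9 brackets in all.

9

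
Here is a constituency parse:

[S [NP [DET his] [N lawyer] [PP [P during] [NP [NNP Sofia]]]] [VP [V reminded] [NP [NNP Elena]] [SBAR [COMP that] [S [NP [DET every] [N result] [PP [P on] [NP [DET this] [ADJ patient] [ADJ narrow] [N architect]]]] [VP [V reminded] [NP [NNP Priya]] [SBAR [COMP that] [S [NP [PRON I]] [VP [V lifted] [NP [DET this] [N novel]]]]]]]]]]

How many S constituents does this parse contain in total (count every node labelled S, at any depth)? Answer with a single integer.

3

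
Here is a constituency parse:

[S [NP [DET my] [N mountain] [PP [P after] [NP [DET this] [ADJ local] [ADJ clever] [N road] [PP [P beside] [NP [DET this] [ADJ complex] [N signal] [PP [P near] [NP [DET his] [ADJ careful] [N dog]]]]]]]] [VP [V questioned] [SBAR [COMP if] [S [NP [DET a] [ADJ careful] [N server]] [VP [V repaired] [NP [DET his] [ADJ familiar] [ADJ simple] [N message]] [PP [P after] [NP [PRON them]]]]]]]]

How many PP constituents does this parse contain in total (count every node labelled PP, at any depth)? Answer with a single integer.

The PP constituents are: [PP after this local clever road beside this complex signal near his careful dog]; [PP beside this complex signal near his careful dog]; [PP near his careful dog]; [PP after them]. Total: 4.

4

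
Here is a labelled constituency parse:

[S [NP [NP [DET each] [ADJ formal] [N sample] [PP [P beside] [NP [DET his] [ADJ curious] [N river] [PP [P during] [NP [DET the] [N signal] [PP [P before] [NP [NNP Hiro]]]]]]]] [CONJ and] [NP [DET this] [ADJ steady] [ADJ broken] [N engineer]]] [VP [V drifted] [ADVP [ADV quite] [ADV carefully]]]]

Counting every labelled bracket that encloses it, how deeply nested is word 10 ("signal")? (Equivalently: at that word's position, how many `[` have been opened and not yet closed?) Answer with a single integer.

8

Counting open brackets not yet closed at "signal": [S [NP [NP [PP [NP [PP [NP [N = 8.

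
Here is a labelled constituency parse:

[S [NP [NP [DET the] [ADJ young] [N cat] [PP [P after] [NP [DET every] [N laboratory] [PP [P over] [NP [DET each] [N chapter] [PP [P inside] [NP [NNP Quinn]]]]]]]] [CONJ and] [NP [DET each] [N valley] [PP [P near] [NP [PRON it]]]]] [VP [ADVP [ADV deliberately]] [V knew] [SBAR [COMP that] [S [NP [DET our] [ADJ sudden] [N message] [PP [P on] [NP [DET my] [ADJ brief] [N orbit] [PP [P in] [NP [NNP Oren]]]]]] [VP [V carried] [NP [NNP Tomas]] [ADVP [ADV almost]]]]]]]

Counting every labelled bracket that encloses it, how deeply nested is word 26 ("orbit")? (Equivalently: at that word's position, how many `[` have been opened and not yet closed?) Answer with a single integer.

The word sits inside N, which is inside NP, inside PP, inside NP, inside S, inside SBAR, inside VP, inside S — 8 brackets in all.

8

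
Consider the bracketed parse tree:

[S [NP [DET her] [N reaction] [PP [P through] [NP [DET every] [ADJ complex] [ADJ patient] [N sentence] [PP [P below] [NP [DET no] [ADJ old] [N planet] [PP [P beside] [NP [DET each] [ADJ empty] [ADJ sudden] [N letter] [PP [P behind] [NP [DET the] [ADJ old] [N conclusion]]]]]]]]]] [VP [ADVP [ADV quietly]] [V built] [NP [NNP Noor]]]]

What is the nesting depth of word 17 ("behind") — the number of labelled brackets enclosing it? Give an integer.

10

The word sits inside P, which is inside PP, inside NP, inside PP, inside NP, inside PP, inside NP, inside PP, inside NP, inside S — 10 brackets in all.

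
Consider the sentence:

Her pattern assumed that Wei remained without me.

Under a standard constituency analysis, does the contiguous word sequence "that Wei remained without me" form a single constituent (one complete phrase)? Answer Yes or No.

These words form the whole subordinate clause headed by "that", so yes — one constituent.

Yes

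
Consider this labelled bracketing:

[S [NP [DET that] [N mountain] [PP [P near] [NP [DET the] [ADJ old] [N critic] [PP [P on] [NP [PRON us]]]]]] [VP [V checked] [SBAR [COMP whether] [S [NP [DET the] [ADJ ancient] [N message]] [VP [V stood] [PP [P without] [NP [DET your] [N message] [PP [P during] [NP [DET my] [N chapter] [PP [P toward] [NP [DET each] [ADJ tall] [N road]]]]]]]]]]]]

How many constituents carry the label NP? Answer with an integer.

Scanning left to right, an opening `[NP` appears at word positions 1, 4, 8, 11, 16, 19, 22 — 7 in total.

7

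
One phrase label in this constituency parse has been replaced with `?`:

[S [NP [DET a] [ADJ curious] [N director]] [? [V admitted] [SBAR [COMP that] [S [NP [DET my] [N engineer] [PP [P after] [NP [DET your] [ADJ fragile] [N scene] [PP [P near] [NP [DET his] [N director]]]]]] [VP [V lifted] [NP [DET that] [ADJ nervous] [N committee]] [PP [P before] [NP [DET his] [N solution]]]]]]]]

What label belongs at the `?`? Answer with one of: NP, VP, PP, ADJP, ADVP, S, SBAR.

A constituent whose immediate children are V 'admitted', SBAR is a verb phrase: VP.

VP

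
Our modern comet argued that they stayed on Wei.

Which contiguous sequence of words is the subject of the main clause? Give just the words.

"our modern comet" is the NP that combines with the VP headed by "argued" to form the main clause — the subject.

our modern comet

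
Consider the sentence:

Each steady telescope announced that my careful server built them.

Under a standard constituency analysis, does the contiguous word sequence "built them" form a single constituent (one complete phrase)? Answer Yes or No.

These words form the whole verb phrase headed by "built", so yes — one constituent.

Yes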